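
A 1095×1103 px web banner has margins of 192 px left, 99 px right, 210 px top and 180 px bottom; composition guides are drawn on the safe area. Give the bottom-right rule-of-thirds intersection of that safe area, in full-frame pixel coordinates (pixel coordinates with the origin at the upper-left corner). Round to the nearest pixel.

x = 728 px, y = 685 px

Content width = 1095 − 192 − 99 = 804 px; content height = 1103 − 210 − 180 = 713 px.
Bottom-right is two-thirds across and two-thirds down within the safe area.
x = 192 + 2 × 804/3 = 192 + 536.00 ≈ 728
y = 210 + 2 × 713/3 = 210 + 475.33 ≈ 685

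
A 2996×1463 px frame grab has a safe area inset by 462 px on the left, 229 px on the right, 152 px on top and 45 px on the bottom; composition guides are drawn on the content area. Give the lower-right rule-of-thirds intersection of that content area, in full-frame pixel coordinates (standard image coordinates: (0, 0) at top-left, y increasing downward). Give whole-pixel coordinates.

Content width = 2996 − 462 − 229 = 2305 px; content height = 1463 − 152 − 45 = 1266 px.
Lower-right is two-thirds across and two-thirds down within the content area.
x = 462 + 2 × 2305/3 = 462 + 1536.67 ≈ 1999
y = 152 + 2 × 1266/3 = 152 + 844.00 ≈ 996

x = 1999 px, y = 996 px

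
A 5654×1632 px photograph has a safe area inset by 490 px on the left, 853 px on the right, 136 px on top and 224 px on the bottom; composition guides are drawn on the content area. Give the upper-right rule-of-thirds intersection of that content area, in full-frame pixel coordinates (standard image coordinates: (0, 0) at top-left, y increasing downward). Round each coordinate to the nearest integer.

Content width = 5654 − 490 − 853 = 4311 px; content height = 1632 − 136 − 224 = 1272 px.
Upper-right is two-thirds across and one-third down within the content area.
x = 490 + 2 × 4311/3 = 490 + 2874.00 ≈ 3364
y = 136 + 1 × 1272/3 = 136 + 424.00 ≈ 560

(3364, 560)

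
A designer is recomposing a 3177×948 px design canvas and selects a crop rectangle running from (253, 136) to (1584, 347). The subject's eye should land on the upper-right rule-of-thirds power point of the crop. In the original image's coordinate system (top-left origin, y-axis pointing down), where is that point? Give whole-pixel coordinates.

Crop width = 1584 − 253 = 1331 px; one third is 443.67 px.
Crop height = 347 − 136 = 211 px; one third is 70.33 px.
The upper-right point is two-thirds across and one-third down within the crop:
x = 253 + 2 × 443.67 ≈ 1140; y = 136 + 1 × 70.33 ≈ 206.

(1140, 206)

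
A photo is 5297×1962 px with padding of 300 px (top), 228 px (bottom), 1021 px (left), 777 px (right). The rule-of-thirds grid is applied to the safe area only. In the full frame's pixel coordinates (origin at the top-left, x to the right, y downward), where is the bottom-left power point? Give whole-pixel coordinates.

(2187, 1256)

Content width = 5297 − 1021 − 777 = 3499 px; content height = 1962 − 300 − 228 = 1434 px.
Bottom-left is one-third across and two-thirds down within the safe area.
x = 1021 + 1 × 3499/3 = 1021 + 1166.33 ≈ 2187
y = 300 + 2 × 1434/3 = 300 + 956.00 ≈ 1256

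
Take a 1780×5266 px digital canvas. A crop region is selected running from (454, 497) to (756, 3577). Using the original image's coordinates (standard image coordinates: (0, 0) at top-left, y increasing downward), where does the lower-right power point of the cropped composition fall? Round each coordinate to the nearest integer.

(655, 2550)

Crop width = 756 − 454 = 302 px; one third is 100.67 px.
Crop height = 3577 − 497 = 3080 px; one third is 1026.67 px.
The lower-right point is two-thirds across and two-thirds down within the crop:
x = 454 + 2 × 100.67 ≈ 655; y = 497 + 2 × 1026.67 ≈ 2550.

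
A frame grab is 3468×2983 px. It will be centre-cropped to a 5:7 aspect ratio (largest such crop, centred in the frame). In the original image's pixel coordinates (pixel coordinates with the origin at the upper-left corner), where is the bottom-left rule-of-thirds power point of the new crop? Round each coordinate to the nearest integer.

3468/2983 > 5/7, so the 5:7 crop keeps the full height 2983 and trims width to 2983 × 5/7 = 2130.71 px.
Left offset = (3468 − 2130.71)/2 = 668.64 px; top offset = 0.
Bottom-left is one-third across and two-thirds down within the crop:
x = 668.64 + 1 × 2130.71/3 ≈ 1379; y = 0.00 + 2 × 2983.00/3 ≈ 1989.

(1379, 1989)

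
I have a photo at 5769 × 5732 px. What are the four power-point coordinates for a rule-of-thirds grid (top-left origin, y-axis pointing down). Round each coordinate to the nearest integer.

One third of 5769 is 1923; one third of 5732 is 1910.67.
Vertical third lines at x = 1923 and x = 3846; horizontal third lines at y = 1911 and y = 3821.

(1923, 1911), (3846, 1911), (1923, 3821), (3846, 3821)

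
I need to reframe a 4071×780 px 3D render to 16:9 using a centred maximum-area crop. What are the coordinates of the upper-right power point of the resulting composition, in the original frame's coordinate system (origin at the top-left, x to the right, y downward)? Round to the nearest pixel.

4071/780 > 16/9, so the 16:9 crop keeps the full height 780 and trims width to 780 × 16/9 = 1386.67 px.
Left offset = (4071 − 1386.67)/2 = 1342.17 px; top offset = 0.
Upper-right is two-thirds across and one-third down within the crop:
x = 1342.17 + 2 × 1386.67/3 ≈ 2267; y = 0.00 + 1 × 780.00/3 ≈ 260.

x = 2267 px, y = 260 px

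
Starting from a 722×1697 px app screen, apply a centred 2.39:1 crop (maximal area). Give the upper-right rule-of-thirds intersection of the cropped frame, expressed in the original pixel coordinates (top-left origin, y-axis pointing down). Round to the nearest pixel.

722/1697 < 2.39/1, so the 2.39:1 crop keeps the full width 722 and trims height to 722 × 1/2.39 = 302.09 px.
Top offset = (1697 − 302.09)/2 = 697.45 px; left offset = 0.
Upper-right is two-thirds across and one-third down within the crop:
x = 0.00 + 2 × 722.00/3 ≈ 481; y = 697.45 + 1 × 302.09/3 ≈ 798.

x = 481 px, y = 798 px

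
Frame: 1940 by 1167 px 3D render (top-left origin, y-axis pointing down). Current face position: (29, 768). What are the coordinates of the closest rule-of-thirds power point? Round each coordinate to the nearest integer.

x = 647 px, y = 778 px

Third lines: x ∈ {647, 1293}, y ∈ {389, 778}.
29 is closer to x = 647; 768 is closer to y = 778.
So the nearest intersection is the lower-left power point.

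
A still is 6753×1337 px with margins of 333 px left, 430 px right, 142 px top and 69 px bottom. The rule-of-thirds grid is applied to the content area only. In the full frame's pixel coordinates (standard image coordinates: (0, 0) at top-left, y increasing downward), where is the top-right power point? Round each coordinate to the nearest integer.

(4326, 517)

Content width = 6753 − 333 − 430 = 5990 px; content height = 1337 − 142 − 69 = 1126 px.
Top-right is two-thirds across and one-third down within the content area.
x = 333 + 2 × 5990/3 = 333 + 3993.33 ≈ 4326
y = 142 + 1 × 1126/3 = 142 + 375.33 ≈ 517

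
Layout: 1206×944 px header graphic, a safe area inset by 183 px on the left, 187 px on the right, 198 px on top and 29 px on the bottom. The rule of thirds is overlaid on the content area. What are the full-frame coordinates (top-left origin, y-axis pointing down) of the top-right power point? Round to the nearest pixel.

Content width = 1206 − 183 − 187 = 836 px; content height = 944 − 198 − 29 = 717 px.
Top-right is two-thirds across and one-third down within the content area.
x = 183 + 2 × 836/3 = 183 + 557.33 ≈ 740
y = 198 + 1 × 717/3 = 198 + 239.00 ≈ 437

x = 740 px, y = 437 px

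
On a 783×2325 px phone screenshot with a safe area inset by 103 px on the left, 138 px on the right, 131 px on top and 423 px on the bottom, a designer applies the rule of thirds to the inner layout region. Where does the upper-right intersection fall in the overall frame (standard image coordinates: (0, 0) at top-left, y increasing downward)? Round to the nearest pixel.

(464, 721)

Content width = 783 − 103 − 138 = 542 px; content height = 2325 − 131 − 423 = 1771 px.
Upper-right is two-thirds across and one-third down within the inner layout region.
x = 103 + 2 × 542/3 = 103 + 361.33 ≈ 464
y = 131 + 1 × 1771/3 = 131 + 590.33 ≈ 721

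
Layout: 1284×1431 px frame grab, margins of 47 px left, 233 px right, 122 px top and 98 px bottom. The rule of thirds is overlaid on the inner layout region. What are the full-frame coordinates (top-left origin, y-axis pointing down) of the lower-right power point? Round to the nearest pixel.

x = 716 px, y = 929 px

Content width = 1284 − 47 − 233 = 1004 px; content height = 1431 − 122 − 98 = 1211 px.
Lower-right is two-thirds across and two-thirds down within the inner layout region.
x = 47 + 2 × 1004/3 = 47 + 669.33 ≈ 716
y = 122 + 2 × 1211/3 = 122 + 807.33 ≈ 929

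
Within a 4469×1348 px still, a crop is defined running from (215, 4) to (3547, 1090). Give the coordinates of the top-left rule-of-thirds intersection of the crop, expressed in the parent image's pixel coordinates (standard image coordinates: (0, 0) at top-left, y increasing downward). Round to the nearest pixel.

x = 1326 px, y = 366 px

Crop width = 3547 − 215 = 3332 px; one third is 1110.67 px.
Crop height = 1090 − 4 = 1086 px; one third is 362.00 px.
The top-left point is one-third across and one-third down within the crop:
x = 215 + 1 × 1110.67 ≈ 1326; y = 4 + 1 × 362.00 ≈ 366.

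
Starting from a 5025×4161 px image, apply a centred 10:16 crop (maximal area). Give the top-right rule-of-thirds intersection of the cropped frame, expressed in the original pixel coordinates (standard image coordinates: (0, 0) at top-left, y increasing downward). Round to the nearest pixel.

5025/4161 > 10/16, so the 10:16 crop keeps the full height 4161 and trims width to 4161 × 10/16 = 2600.62 px.
Left offset = (5025 − 2600.62)/2 = 1212.19 px; top offset = 0.
Top-right is two-thirds across and one-third down within the crop:
x = 1212.19 + 2 × 2600.62/3 ≈ 2946; y = 0.00 + 1 × 4161.00/3 ≈ 1387.

(2946, 1387)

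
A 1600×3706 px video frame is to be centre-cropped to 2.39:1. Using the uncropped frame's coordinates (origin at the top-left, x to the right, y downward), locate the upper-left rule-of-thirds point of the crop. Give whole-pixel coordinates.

(533, 1741)

1600/3706 < 2.39/1, so the 2.39:1 crop keeps the full width 1600 and trims height to 1600 × 1/2.39 = 669.46 px.
Top offset = (3706 − 669.46)/2 = 1518.27 px; left offset = 0.
Upper-left is one-third across and one-third down within the crop:
x = 0.00 + 1 × 1600.00/3 ≈ 533; y = 1518.27 + 1 × 669.46/3 ≈ 1741.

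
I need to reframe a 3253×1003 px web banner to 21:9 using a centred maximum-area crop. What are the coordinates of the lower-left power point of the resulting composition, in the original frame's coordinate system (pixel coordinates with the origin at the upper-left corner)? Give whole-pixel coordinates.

3253/1003 > 21/9, so the 21:9 crop keeps the full height 1003 and trims width to 1003 × 21/9 = 2340.33 px.
Left offset = (3253 − 2340.33)/2 = 456.33 px; top offset = 0.
Lower-left is one-third across and two-thirds down within the crop:
x = 456.33 + 1 × 2340.33/3 ≈ 1236; y = 0.00 + 2 × 1003.00/3 ≈ 669.

(1236, 669)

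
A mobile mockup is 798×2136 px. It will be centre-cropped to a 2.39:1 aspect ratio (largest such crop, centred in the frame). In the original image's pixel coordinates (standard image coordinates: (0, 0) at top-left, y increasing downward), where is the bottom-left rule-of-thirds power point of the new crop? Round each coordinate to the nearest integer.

(266, 1124)

798/2136 < 2.39/1, so the 2.39:1 crop keeps the full width 798 and trims height to 798 × 1/2.39 = 333.89 px.
Top offset = (2136 − 333.89)/2 = 901.05 px; left offset = 0.
Bottom-left is one-third across and two-thirds down within the crop:
x = 0.00 + 1 × 798.00/3 ≈ 266; y = 901.05 + 2 × 333.89/3 ≈ 1124.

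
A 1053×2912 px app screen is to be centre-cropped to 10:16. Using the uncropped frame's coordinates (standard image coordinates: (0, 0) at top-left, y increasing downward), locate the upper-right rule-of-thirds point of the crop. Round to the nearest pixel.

1053/2912 < 10/16, so the 10:16 crop keeps the full width 1053 and trims height to 1053 × 16/10 = 1684.80 px.
Top offset = (2912 − 1684.80)/2 = 613.60 px; left offset = 0.
Upper-right is two-thirds across and one-third down within the crop:
x = 0.00 + 2 × 1053.00/3 ≈ 702; y = 613.60 + 1 × 1684.80/3 ≈ 1175.

(702, 1175)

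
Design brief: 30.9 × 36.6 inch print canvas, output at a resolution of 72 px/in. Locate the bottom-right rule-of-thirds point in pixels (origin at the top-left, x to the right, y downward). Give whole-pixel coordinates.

In pixels the canvas is 30.9 × 72 = 2224.8 wide and 36.6 × 72 = 2635.2 tall.
The bottom-right point is two-thirds across and two-thirds down:
x = 2 × 2224.8/3 ≈ 1483; y = 2 × 2635.2/3 ≈ 1757.

x = 1483 px, y = 1757 px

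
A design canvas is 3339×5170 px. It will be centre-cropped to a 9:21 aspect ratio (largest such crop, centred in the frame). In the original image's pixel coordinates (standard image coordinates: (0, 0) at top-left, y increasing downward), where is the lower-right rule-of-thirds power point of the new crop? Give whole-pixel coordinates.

(2039, 3447)

3339/5170 > 9/21, so the 9:21 crop keeps the full height 5170 and trims width to 5170 × 9/21 = 2215.71 px.
Left offset = (3339 − 2215.71)/2 = 561.64 px; top offset = 0.
Lower-right is two-thirds across and two-thirds down within the crop:
x = 561.64 + 2 × 2215.71/3 ≈ 2039; y = 0.00 + 2 × 5170.00/3 ≈ 3447.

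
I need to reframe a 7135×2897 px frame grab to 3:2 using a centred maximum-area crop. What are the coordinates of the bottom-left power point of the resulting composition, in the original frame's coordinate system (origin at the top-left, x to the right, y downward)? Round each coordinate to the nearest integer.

7135/2897 > 3/2, so the 3:2 crop keeps the full height 2897 and trims width to 2897 × 3/2 = 4345.50 px.
Left offset = (7135 − 4345.50)/2 = 1394.75 px; top offset = 0.
Bottom-left is one-third across and two-thirds down within the crop:
x = 1394.75 + 1 × 4345.50/3 ≈ 2843; y = 0.00 + 2 × 2897.00/3 ≈ 1931.

(2843, 1931)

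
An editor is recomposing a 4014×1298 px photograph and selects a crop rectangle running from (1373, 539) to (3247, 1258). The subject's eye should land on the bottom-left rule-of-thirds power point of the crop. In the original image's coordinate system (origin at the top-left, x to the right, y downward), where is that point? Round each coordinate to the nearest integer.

Crop width = 3247 − 1373 = 1874 px; one third is 624.67 px.
Crop height = 1258 − 539 = 719 px; one third is 239.67 px.
The bottom-left point is one-third across and two-thirds down within the crop:
x = 1373 + 1 × 624.67 ≈ 1998; y = 539 + 2 × 239.67 ≈ 1018.

(1998, 1018)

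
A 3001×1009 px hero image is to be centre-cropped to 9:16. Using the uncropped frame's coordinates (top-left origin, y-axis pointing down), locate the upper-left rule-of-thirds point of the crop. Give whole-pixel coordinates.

3001/1009 > 9/16, so the 9:16 crop keeps the full height 1009 and trims width to 1009 × 9/16 = 567.56 px.
Left offset = (3001 − 567.56)/2 = 1216.72 px; top offset = 0.
Upper-left is one-third across and one-third down within the crop:
x = 1216.72 + 1 × 567.56/3 ≈ 1406; y = 0.00 + 1 × 1009.00/3 ≈ 336.

x = 1406 px, y = 336 px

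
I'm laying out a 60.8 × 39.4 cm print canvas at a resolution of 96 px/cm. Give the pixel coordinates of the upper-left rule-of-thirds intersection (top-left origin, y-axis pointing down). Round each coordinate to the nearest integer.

x = 1946 px, y = 1261 px

In pixels the canvas is 60.8 × 96 = 5836.8 wide and 39.4 × 96 = 3782.4 tall.
The upper-left point is one-third across and one-third down:
x = 1 × 5836.8/3 ≈ 1946; y = 1 × 3782.4/3 ≈ 1261.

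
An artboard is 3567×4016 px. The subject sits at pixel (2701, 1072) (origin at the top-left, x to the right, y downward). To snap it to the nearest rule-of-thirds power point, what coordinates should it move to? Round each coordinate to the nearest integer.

Third lines: x ∈ {1189, 2378}, y ∈ {1339, 2677}.
2701 is closer to x = 2378; 1072 is closer to y = 1339.
So the nearest intersection is the upper-right power point.

x = 2378 px, y = 1339 px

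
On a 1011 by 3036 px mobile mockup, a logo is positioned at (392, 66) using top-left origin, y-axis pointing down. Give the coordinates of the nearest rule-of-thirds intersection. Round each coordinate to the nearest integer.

Third lines: x ∈ {337, 674}, y ∈ {1012, 2024}.
392 is closer to x = 337; 66 is closer to y = 1012.
So the nearest intersection is the upper-left power point.

(337, 1012)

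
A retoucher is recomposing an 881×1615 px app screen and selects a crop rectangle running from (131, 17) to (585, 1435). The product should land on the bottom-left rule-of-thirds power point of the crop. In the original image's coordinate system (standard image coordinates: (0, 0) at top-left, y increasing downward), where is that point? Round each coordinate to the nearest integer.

Crop width = 585 − 131 = 454 px; one third is 151.33 px.
Crop height = 1435 − 17 = 1418 px; one third is 472.67 px.
The bottom-left point is one-third across and two-thirds down within the crop:
x = 131 + 1 × 151.33 ≈ 282; y = 17 + 2 × 472.67 ≈ 962.

(282, 962)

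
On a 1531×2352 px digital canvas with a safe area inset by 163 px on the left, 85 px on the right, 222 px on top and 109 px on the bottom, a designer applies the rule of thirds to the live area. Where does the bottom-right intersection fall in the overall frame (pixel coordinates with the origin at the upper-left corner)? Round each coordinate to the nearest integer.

x = 1018 px, y = 1569 px

Content width = 1531 − 163 − 85 = 1283 px; content height = 2352 − 222 − 109 = 2021 px.
Bottom-right is two-thirds across and two-thirds down within the live area.
x = 163 + 2 × 1283/3 = 163 + 855.33 ≈ 1018
y = 222 + 2 × 2021/3 = 222 + 1347.33 ≈ 1569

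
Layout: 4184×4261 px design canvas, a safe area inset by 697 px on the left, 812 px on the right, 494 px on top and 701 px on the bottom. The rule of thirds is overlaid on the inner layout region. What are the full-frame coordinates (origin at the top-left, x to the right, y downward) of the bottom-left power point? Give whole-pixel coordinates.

(1589, 2538)

Content width = 4184 − 697 − 812 = 2675 px; content height = 4261 − 494 − 701 = 3066 px.
Bottom-left is one-third across and two-thirds down within the inner layout region.
x = 697 + 1 × 2675/3 = 697 + 891.67 ≈ 1589
y = 494 + 2 × 3066/3 = 494 + 2044.00 ≈ 2538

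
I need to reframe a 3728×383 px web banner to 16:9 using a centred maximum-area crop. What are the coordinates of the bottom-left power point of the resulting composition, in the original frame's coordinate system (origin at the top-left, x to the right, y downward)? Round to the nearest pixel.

x = 1751 px, y = 255 px

3728/383 > 16/9, so the 16:9 crop keeps the full height 383 and trims width to 383 × 16/9 = 680.89 px.
Left offset = (3728 − 680.89)/2 = 1523.56 px; top offset = 0.
Bottom-left is one-third across and two-thirds down within the crop:
x = 1523.56 + 1 × 680.89/3 ≈ 1751; y = 0.00 + 2 × 383.00/3 ≈ 255.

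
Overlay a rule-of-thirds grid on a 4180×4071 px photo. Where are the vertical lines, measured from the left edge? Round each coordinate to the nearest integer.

4180 / 3 = 1393.33, so the vertical lines sit at one and two thirds of 4180.

1393 px and 2787 px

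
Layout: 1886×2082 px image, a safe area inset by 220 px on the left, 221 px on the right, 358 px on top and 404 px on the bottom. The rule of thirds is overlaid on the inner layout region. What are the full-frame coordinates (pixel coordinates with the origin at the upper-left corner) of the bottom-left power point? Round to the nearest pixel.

Content width = 1886 − 220 − 221 = 1445 px; content height = 2082 − 358 − 404 = 1320 px.
Bottom-left is one-third across and two-thirds down within the inner layout region.
x = 220 + 1 × 1445/3 = 220 + 481.67 ≈ 702
y = 358 + 2 × 1320/3 = 358 + 880.00 ≈ 1238

(702, 1238)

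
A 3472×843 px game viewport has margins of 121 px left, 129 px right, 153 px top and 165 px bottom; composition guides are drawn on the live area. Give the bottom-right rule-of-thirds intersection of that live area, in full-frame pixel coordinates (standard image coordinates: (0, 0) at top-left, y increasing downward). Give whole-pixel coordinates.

Content width = 3472 − 121 − 129 = 3222 px; content height = 843 − 153 − 165 = 525 px.
Bottom-right is two-thirds across and two-thirds down within the live area.
x = 121 + 2 × 3222/3 = 121 + 2148.00 ≈ 2269
y = 153 + 2 × 525/3 = 153 + 350.00 ≈ 503

x = 2269 px, y = 503 px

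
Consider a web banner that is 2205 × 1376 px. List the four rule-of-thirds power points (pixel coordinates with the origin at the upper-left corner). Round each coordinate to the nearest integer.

One third of 2205 is 735; one third of 1376 is 458.67.
Vertical third lines at x = 735 and x = 1470; horizontal third lines at y = 459 and y = 917.

(735, 459), (1470, 459), (735, 917), (1470, 917)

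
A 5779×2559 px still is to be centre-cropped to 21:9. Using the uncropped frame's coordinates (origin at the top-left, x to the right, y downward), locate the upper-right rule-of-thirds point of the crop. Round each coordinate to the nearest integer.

(3853, 867)

5779/2559 < 21/9, so the 21:9 crop keeps the full width 5779 and trims height to 5779 × 9/21 = 2476.71 px.
Top offset = (2559 − 2476.71)/2 = 41.14 px; left offset = 0.
Upper-right is two-thirds across and one-third down within the crop:
x = 0.00 + 2 × 5779.00/3 ≈ 3853; y = 41.14 + 1 × 2476.71/3 ≈ 867.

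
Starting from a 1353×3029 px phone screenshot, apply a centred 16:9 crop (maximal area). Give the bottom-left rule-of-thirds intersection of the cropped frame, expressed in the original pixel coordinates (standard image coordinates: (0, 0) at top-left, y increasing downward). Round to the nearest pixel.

(451, 1641)

1353/3029 < 16/9, so the 16:9 crop keeps the full width 1353 and trims height to 1353 × 9/16 = 761.06 px.
Top offset = (3029 − 761.06)/2 = 1133.97 px; left offset = 0.
Bottom-left is one-third across and two-thirds down within the crop:
x = 0.00 + 1 × 1353.00/3 ≈ 451; y = 1133.97 + 2 × 761.06/3 ≈ 1641.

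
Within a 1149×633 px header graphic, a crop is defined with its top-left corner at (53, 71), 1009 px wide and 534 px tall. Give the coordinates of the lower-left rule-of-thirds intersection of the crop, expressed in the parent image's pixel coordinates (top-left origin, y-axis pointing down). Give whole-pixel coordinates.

One third of the crop width 1009 is 336.33 px.
One third of the crop height 534 is 178.00 px.
The lower-left point is one-third across and two-thirds down within the crop:
x = 53 + 1 × 336.33 ≈ 389; y = 71 + 2 × 178.00 ≈ 427.

x = 389 px, y = 427 px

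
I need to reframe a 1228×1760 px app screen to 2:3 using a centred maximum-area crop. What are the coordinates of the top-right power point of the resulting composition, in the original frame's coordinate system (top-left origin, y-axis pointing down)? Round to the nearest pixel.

1228/1760 > 2/3, so the 2:3 crop keeps the full height 1760 and trims width to 1760 × 2/3 = 1173.33 px.
Left offset = (1228 − 1173.33)/2 = 27.33 px; top offset = 0.
Top-right is two-thirds across and one-third down within the crop:
x = 27.33 + 2 × 1173.33/3 ≈ 810; y = 0.00 + 1 × 1760.00/3 ≈ 587.

(810, 587)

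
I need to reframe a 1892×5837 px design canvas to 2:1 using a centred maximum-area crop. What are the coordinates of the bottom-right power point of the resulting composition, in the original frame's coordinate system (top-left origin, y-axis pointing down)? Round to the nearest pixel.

1892/5837 < 2/1, so the 2:1 crop keeps the full width 1892 and trims height to 1892 × 1/2 = 946.00 px.
Top offset = (5837 − 946.00)/2 = 2445.50 px; left offset = 0.
Bottom-right is two-thirds across and two-thirds down within the crop:
x = 0.00 + 2 × 1892.00/3 ≈ 1261; y = 2445.50 + 2 × 946.00/3 ≈ 3076.

x = 1261 px, y = 3076 px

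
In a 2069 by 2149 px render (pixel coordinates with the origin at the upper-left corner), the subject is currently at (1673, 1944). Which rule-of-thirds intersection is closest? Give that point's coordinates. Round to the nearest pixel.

(1379, 1433)

Third lines: x ∈ {690, 1379}, y ∈ {716, 1433}.
1673 is closer to x = 1379; 1944 is closer to y = 1433.
So the nearest intersection is the lower-right power point.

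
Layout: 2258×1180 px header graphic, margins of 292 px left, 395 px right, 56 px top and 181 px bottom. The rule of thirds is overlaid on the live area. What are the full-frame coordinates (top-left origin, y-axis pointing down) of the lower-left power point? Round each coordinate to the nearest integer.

(816, 685)

Content width = 2258 − 292 − 395 = 1571 px; content height = 1180 − 56 − 181 = 943 px.
Lower-left is one-third across and two-thirds down within the live area.
x = 292 + 1 × 1571/3 = 292 + 523.67 ≈ 816
y = 56 + 2 × 943/3 = 56 + 628.67 ≈ 685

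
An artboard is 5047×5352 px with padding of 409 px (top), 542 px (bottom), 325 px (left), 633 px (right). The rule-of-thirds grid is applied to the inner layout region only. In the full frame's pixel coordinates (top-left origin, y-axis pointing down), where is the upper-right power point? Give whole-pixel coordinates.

(3051, 1876)

Content width = 5047 − 325 − 633 = 4089 px; content height = 5352 − 409 − 542 = 4401 px.
Upper-right is two-thirds across and one-third down within the inner layout region.
x = 325 + 2 × 4089/3 = 325 + 2726.00 ≈ 3051
y = 409 + 1 × 4401/3 = 409 + 1467.00 ≈ 1876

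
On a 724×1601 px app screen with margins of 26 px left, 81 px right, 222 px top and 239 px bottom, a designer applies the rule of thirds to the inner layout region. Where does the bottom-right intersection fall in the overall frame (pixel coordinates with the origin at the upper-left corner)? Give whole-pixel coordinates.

x = 437 px, y = 982 px

Content width = 724 − 26 − 81 = 617 px; content height = 1601 − 222 − 239 = 1140 px.
Bottom-right is two-thirds across and two-thirds down within the inner layout region.
x = 26 + 2 × 617/3 = 26 + 411.33 ≈ 437
y = 222 + 2 × 1140/3 = 222 + 760.00 ≈ 982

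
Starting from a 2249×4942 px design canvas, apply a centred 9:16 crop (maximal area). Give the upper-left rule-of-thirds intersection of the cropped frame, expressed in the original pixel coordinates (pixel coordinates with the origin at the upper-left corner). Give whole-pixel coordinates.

(750, 1805)

2249/4942 < 9/16, so the 9:16 crop keeps the full width 2249 and trims height to 2249 × 16/9 = 3998.22 px.
Top offset = (4942 − 3998.22)/2 = 471.89 px; left offset = 0.
Upper-left is one-third across and one-third down within the crop:
x = 0.00 + 1 × 2249.00/3 ≈ 750; y = 471.89 + 1 × 3998.22/3 ≈ 1805.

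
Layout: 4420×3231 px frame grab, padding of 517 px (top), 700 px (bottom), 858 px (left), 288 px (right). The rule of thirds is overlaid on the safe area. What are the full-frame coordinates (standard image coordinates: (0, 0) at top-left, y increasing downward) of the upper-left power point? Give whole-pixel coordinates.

(1949, 1188)

Content width = 4420 − 858 − 288 = 3274 px; content height = 3231 − 517 − 700 = 2014 px.
Upper-left is one-third across and one-third down within the safe area.
x = 858 + 1 × 3274/3 = 858 + 1091.33 ≈ 1949
y = 517 + 1 × 2014/3 = 517 + 671.33 ≈ 1188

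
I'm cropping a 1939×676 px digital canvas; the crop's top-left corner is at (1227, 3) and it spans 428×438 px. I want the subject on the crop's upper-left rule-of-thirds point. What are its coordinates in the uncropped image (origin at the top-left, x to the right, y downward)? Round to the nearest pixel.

One third of the crop width 428 is 142.67 px.
One third of the crop height 438 is 146.00 px.
The upper-left point is one-third across and one-third down within the crop:
x = 1227 + 1 × 142.67 ≈ 1370; y = 3 + 1 × 146.00 ≈ 149.

(1370, 149)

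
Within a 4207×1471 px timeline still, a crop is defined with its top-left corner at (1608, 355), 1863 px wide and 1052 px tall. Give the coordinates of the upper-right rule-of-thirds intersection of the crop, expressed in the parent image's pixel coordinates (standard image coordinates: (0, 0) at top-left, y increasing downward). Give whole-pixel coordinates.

x = 2850 px, y = 706 px

One third of the crop width 1863 is 621.00 px.
One third of the crop height 1052 is 350.67 px.
The upper-right point is two-thirds across and one-third down within the crop:
x = 1608 + 2 × 621.00 ≈ 2850; y = 355 + 1 × 350.67 ≈ 706.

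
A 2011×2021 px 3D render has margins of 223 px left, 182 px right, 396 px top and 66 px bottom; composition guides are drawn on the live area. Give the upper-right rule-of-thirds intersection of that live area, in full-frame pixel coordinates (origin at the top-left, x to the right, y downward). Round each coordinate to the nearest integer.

x = 1294 px, y = 916 px

Content width = 2011 − 223 − 182 = 1606 px; content height = 2021 − 396 − 66 = 1559 px.
Upper-right is two-thirds across and one-third down within the live area.
x = 223 + 2 × 1606/3 = 223 + 1070.67 ≈ 1294
y = 396 + 1 × 1559/3 = 396 + 519.67 ≈ 916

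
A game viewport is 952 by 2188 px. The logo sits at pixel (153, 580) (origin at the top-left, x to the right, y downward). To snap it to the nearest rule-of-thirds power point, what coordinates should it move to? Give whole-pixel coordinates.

Third lines: x ∈ {317, 635}, y ∈ {729, 1459}.
153 is closer to x = 317; 580 is closer to y = 729.
So the nearest intersection is the upper-left power point.

x = 317 px, y = 729 px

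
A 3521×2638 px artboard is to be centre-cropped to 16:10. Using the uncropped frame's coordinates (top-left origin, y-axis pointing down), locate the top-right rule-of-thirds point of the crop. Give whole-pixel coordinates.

(2347, 952)

3521/2638 < 16/10, so the 16:10 crop keeps the full width 3521 and trims height to 3521 × 10/16 = 2200.62 px.
Top offset = (2638 − 2200.62)/2 = 218.69 px; left offset = 0.
Top-right is two-thirds across and one-third down within the crop:
x = 0.00 + 2 × 3521.00/3 ≈ 2347; y = 218.69 + 1 × 2200.62/3 ≈ 952.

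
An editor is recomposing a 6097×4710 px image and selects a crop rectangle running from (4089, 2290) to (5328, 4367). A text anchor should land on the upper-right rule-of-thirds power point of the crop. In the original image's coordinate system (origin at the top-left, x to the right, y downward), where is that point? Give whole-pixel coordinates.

Crop width = 5328 − 4089 = 1239 px; one third is 413.00 px.
Crop height = 4367 − 2290 = 2077 px; one third is 692.33 px.
The upper-right point is two-thirds across and one-third down within the crop:
x = 4089 + 2 × 413.00 ≈ 4915; y = 2290 + 1 × 692.33 ≈ 2982.

(4915, 2982)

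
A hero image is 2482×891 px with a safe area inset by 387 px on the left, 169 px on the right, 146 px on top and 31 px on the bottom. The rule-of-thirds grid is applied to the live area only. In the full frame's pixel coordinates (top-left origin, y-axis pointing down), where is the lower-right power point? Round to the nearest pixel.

Content width = 2482 − 387 − 169 = 1926 px; content height = 891 − 146 − 31 = 714 px.
Lower-right is two-thirds across and two-thirds down within the live area.
x = 387 + 2 × 1926/3 = 387 + 1284.00 ≈ 1671
y = 146 + 2 × 714/3 = 146 + 476.00 ≈ 622

x = 1671 px, y = 622 px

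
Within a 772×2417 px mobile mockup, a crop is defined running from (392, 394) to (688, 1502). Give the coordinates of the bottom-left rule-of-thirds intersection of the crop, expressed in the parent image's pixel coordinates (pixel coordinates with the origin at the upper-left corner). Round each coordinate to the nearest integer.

(491, 1133)

Crop width = 688 − 392 = 296 px; one third is 98.67 px.
Crop height = 1502 − 394 = 1108 px; one third is 369.33 px.
The bottom-left point is one-third across and two-thirds down within the crop:
x = 392 + 1 × 98.67 ≈ 491; y = 394 + 2 × 369.33 ≈ 1133.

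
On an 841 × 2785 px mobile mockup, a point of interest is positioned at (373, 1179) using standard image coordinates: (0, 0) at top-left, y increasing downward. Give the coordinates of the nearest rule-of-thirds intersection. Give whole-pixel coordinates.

Third lines: x ∈ {280, 561}, y ∈ {928, 1857}.
373 is closer to x = 280; 1179 is closer to y = 928.
So the nearest intersection is the upper-left power point.

x = 280 px, y = 928 px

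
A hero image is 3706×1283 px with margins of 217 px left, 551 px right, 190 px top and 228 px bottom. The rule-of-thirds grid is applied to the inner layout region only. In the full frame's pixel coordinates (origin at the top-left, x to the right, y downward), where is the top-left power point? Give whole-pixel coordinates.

Content width = 3706 − 217 − 551 = 2938 px; content height = 1283 − 190 − 228 = 865 px.
Top-left is one-third across and one-third down within the inner layout region.
x = 217 + 1 × 2938/3 = 217 + 979.33 ≈ 1196
y = 190 + 1 × 865/3 = 190 + 288.33 ≈ 478

x = 1196 px, y = 478 px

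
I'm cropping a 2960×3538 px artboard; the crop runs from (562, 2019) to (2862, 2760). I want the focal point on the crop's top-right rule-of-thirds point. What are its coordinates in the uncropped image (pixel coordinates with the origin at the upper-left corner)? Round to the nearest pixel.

x = 2095 px, y = 2266 px

Crop width = 2862 − 562 = 2300 px; one third is 766.67 px.
Crop height = 2760 − 2019 = 741 px; one third is 247.00 px.
The top-right point is two-thirds across and one-third down within the crop:
x = 562 + 2 × 766.67 ≈ 2095; y = 2019 + 1 × 247.00 ≈ 2266.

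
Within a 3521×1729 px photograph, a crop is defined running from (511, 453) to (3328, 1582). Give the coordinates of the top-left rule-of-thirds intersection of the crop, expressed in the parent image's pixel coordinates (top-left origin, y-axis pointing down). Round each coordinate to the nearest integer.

Crop width = 3328 − 511 = 2817 px; one third is 939.00 px.
Crop height = 1582 − 453 = 1129 px; one third is 376.33 px.
The top-left point is one-third across and one-third down within the crop:
x = 511 + 1 × 939.00 ≈ 1450; y = 453 + 1 × 376.33 ≈ 829.

x = 1450 px, y = 829 px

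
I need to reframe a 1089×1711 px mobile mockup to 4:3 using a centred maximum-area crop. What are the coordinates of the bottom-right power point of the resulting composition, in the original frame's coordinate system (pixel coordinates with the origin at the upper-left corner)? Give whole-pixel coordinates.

x = 726 px, y = 992 px

1089/1711 < 4/3, so the 4:3 crop keeps the full width 1089 and trims height to 1089 × 3/4 = 816.75 px.
Top offset = (1711 − 816.75)/2 = 447.12 px; left offset = 0.
Bottom-right is two-thirds across and two-thirds down within the crop:
x = 0.00 + 2 × 1089.00/3 ≈ 726; y = 447.12 + 2 × 816.75/3 ≈ 992.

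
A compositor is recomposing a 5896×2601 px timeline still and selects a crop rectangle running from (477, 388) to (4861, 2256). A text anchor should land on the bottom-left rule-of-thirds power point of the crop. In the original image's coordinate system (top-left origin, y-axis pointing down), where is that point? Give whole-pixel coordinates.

Crop width = 4861 − 477 = 4384 px; one third is 1461.33 px.
Crop height = 2256 − 388 = 1868 px; one third is 622.67 px.
The bottom-left point is one-third across and two-thirds down within the crop:
x = 477 + 1 × 1461.33 ≈ 1938; y = 388 + 2 × 622.67 ≈ 1633.

x = 1938 px, y = 1633 px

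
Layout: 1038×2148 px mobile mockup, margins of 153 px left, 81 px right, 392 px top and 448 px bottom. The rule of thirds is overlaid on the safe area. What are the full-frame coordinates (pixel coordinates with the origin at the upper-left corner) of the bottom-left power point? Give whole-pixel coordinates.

Content width = 1038 − 153 − 81 = 804 px; content height = 2148 − 392 − 448 = 1308 px.
Bottom-left is one-third across and two-thirds down within the safe area.
x = 153 + 1 × 804/3 = 153 + 268.00 ≈ 421
y = 392 + 2 × 1308/3 = 392 + 872.00 ≈ 1264

x = 421 px, y = 1264 px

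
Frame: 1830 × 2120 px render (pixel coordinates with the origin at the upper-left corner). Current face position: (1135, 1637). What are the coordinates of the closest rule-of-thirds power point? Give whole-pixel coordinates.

(1220, 1413)

Third lines: x ∈ {610, 1220}, y ∈ {707, 1413}.
1135 is closer to x = 1220; 1637 is closer to y = 1413.
So the nearest intersection is the lower-right power point.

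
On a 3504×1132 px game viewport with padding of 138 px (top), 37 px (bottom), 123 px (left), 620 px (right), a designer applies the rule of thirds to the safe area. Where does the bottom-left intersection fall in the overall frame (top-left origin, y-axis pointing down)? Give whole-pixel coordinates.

Content width = 3504 − 123 − 620 = 2761 px; content height = 1132 − 138 − 37 = 957 px.
Bottom-left is one-third across and two-thirds down within the safe area.
x = 123 + 1 × 2761/3 = 123 + 920.33 ≈ 1043
y = 138 + 2 × 957/3 = 138 + 638.00 ≈ 776

x = 1043 px, y = 776 px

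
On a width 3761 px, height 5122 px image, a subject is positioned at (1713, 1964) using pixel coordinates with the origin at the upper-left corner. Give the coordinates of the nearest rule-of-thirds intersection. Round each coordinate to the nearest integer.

x = 1254 px, y = 1707 px

Third lines: x ∈ {1254, 2507}, y ∈ {1707, 3415}.
1713 is closer to x = 1254; 1964 is closer to y = 1707.
So the nearest intersection is the upper-left power point.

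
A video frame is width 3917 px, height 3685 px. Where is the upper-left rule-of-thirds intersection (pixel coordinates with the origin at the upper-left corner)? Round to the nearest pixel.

The upper-left point sits one-third of the way across and one-third of the way down.
x = 1 × 3917/3 ≈ 1306; y = 1 × 3685/3 ≈ 1228.

x = 1306 px, y = 1228 px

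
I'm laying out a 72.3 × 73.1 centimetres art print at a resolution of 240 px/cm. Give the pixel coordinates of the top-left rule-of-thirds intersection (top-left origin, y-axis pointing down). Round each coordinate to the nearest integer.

In pixels the canvas is 72.3 × 240 = 17352 wide and 73.1 × 240 = 17544 tall.
The top-left point is one-third across and one-third down:
x = 1 × 17352/3 ≈ 5784; y = 1 × 17544/3 ≈ 5848.

(5784, 5848)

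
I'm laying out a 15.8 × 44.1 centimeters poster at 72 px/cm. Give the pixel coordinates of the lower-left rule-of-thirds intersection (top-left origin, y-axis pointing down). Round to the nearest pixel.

x = 379 px, y = 2117 px

In pixels the canvas is 15.8 × 72 = 1137.6 wide and 44.1 × 72 = 3175.2 tall.
The lower-left point is one-third across and two-thirds down:
x = 1 × 1137.6/3 ≈ 379; y = 2 × 3175.2/3 ≈ 2117.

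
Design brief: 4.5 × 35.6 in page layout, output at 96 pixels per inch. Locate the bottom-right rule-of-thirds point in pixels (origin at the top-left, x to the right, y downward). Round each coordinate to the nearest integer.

x = 288 px, y = 2278 px

In pixels the canvas is 4.5 × 96 = 432 wide and 35.6 × 96 = 3417.6 tall.
The bottom-right point is two-thirds across and two-thirds down:
x = 2 × 432/3 ≈ 288; y = 2 × 3417.6/3 ≈ 2278.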